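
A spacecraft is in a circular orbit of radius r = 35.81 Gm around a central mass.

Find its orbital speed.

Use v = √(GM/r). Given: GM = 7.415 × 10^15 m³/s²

Convert to SI: r = 35.81 Gm = 3.581e+10 m.
For a circular orbit, gravity supplies the centripetal force, so v = √(GM / r).
v = √(7.415e+15 / 3.581e+10) m/s ≈ 455 m/s = 455 m/s.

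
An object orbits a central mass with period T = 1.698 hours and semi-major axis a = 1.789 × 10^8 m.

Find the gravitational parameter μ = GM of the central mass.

Convert to SI: T = 1.698 hours = 6112.8 s.
GM = 4π² · a³ / T².
GM = 4π² · (1.789e+08)³ / (6112.8)² m³/s² ≈ 6.049e+18 m³/s² = 6.049 × 10^18 m³/s².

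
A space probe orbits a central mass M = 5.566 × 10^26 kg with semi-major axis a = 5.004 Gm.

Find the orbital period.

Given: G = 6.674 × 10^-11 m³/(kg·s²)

Convert to SI: a = 5.004 Gm = 5.004e+09 m.
GM = G · M = 6.674e-11 · 5.566e+26 = 3.71475e+16 m³/s².
Kepler's third law: T = 2π √(a³ / GM).
Substituting a = 5.004e+09 m and GM = 3.71475e+16 m³/s²:
T = 2π √((5.004e+09)³ / 3.71475e+16) s
T ≈ 1.154e+07 s = 133.6 days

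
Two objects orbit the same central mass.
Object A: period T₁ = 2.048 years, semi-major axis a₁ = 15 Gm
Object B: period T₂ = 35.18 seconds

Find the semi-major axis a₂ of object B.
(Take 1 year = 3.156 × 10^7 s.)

Convert to SI: T₁ = 2.048 years = 6.46349e+07 s; a₁ = 15 Gm = 1.5e+10 m.
Kepler's third law: (T₁/T₂)² = (a₁/a₂)³ ⇒ a₂ = a₁ · (T₂/T₁)^(2/3).
T₂/T₁ = 35.18 / 6.46349e+07 = 5.44288e-07.
a₂ = 1.5e+10 · (5.44288e-07)^(2/3) m ≈ 9.999e+05 m = 999.9 km.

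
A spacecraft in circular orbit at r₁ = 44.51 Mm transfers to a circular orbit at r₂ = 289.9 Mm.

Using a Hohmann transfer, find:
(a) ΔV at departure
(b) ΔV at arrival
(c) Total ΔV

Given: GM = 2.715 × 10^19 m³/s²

Convert to SI: r₁ = 44.51 Mm = 4.451e+07 m; r₂ = 289.9 Mm = 2.899e+08 m.
Transfer semi-major axis: a_t = (r₁ + r₂)/2 = (4.451e+07 + 2.899e+08)/2 = 1.67205e+08 m.
Circular speeds: v₁ = √(GM/r₁) = 781009 m/s, v₂ = √(GM/r₂) = 306028 m/s.
Transfer speeds (vis-viva v² = GM(2/r − 1/a_t)): v₁ᵗ = 1.02838e+06 m/s, v₂ᵗ = 157894 m/s.
(a) ΔV₁ = |v₁ᵗ − v₁| ≈ 2.474e+05 m/s = 247.4 km/s.
(b) ΔV₂ = |v₂ − v₂ᵗ| ≈ 1.481e+05 m/s = 148.1 km/s.
(c) ΔV_total = ΔV₁ + ΔV₂ ≈ 3.955e+05 m/s = 395.5 km/s.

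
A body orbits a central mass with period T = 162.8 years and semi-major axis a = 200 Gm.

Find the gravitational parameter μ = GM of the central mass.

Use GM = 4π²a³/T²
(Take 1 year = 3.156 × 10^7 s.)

Convert to SI: T = 162.8 years = 5.13797e+09 s; a = 200 Gm = 2e+11 m.
GM = 4π² · a³ / T².
GM = 4π² · (2e+11)³ / (5.13797e+09)² m³/s² ≈ 1.196e+16 m³/s² = 1.196 × 10^16 m³/s².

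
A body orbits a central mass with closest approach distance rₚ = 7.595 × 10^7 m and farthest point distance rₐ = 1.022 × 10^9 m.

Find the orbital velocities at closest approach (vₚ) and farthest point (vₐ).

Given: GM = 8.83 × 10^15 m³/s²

Use the vis-viva equation v² = GM(2/r − 1/a) with a = (rₚ + rₐ)/2 = (7.595e+07 + 1.022e+09)/2 = 5.48975e+08 m.
vₚ = √(GM · (2/rₚ − 1/a)) = √(8.83e+15 · (2/7.595e+07 − 1/5.48975e+08)) m/s ≈ 1.471e+04 m/s = 14.71 km/s.
vₐ = √(GM · (2/rₐ − 1/a)) = √(8.83e+15 · (2/1.022e+09 − 1/5.48975e+08)) m/s ≈ 1093 m/s = 1.093 km/s.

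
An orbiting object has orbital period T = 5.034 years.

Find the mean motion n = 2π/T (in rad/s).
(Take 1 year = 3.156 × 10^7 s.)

Convert to SI: T = 5.034 years = 1.58873e+08 s.
n = 2π / T.
n = 2π / 1.58873e+08 s ≈ 3.955e-08 rad/s.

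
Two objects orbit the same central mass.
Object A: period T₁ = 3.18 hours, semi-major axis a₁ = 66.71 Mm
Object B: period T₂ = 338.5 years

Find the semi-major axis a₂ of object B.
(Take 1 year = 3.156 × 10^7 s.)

Convert to SI: T₁ = 3.18 hours = 11448 s; a₁ = 66.71 Mm = 6.671e+07 m; T₂ = 338.5 years = 1.06831e+10 s.
Kepler's third law: (T₁/T₂)² = (a₁/a₂)³ ⇒ a₂ = a₁ · (T₂/T₁)^(2/3).
T₂/T₁ = 1.06831e+10 / 11448 = 933181.
a₂ = 6.671e+07 · (933181)^(2/3) m ≈ 6.37e+11 m = 637 Gm.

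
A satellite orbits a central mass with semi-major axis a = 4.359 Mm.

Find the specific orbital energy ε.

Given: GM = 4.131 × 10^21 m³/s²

Convert to SI: a = 4.359 Mm = 4.359e+06 m.
ε = −GM / (2a).
ε = −4.131e+21 / (2 · 4.359e+06) J/kg ≈ -4.738e+14 J/kg = -4.738e+05 GJ/kg.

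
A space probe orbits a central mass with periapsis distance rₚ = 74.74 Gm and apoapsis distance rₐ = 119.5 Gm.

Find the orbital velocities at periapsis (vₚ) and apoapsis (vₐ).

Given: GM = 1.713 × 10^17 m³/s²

Convert to SI: rₚ = 74.74 Gm = 7.474e+10 m; rₐ = 119.5 Gm = 1.195e+11 m.
Use the vis-viva equation v² = GM(2/r − 1/a) with a = (rₚ + rₐ)/2 = (7.474e+10 + 1.195e+11)/2 = 9.712e+10 m.
vₚ = √(GM · (2/rₚ − 1/a)) = √(1.713e+17 · (2/7.474e+10 − 1/9.712e+10)) m/s ≈ 1679 m/s = 1.679 km/s.
vₐ = √(GM · (2/rₐ − 1/a)) = √(1.713e+17 · (2/1.195e+11 − 1/9.712e+10)) m/s ≈ 1050 m/s = 1.05 km/s.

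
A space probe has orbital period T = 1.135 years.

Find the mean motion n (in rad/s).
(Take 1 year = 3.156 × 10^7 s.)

Convert to SI: T = 1.135 years = 3.58206e+07 s.
n = 2π / T.
n = 2π / 3.58206e+07 s ≈ 1.754e-07 rad/s.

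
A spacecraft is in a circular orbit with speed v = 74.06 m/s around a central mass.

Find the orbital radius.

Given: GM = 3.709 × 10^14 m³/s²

For a circular orbit, v² = GM / r, so r = GM / v².
r = 3.709e+14 / (74.06)² m ≈ 6.762e+10 m = 6.762 × 10^10 m.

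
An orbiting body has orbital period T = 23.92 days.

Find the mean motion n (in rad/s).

Convert to SI: T = 23.92 days = 2.06669e+06 s.
n = 2π / T.
n = 2π / 2.06669e+06 s ≈ 3.04e-06 rad/s.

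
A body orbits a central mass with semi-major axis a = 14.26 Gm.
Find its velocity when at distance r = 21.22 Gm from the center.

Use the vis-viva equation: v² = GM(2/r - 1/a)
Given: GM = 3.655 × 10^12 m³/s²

Convert to SI: a = 14.26 Gm = 1.426e+10 m; r = 21.22 Gm = 2.122e+10 m.
Vis-viva: v = √(GM · (2/r − 1/a)).
2/r − 1/a = 2/2.122e+10 − 1/1.426e+10 = 2.41245e-11 m⁻¹.
v = √(3.655e+12 · 2.41245e-11) m/s ≈ 9.39 m/s = 9.39 m/s.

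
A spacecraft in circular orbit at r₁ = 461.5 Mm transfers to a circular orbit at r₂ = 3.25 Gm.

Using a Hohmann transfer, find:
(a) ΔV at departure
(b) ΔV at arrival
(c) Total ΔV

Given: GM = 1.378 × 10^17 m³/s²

Convert to SI: r₁ = 461.5 Mm = 4.615e+08 m; r₂ = 3.25 Gm = 3.25e+09 m.
Transfer semi-major axis: a_t = (r₁ + r₂)/2 = (4.615e+08 + 3.25e+09)/2 = 1.85575e+09 m.
Circular speeds: v₁ = √(GM/r₁) = 17279.8 m/s, v₂ = √(GM/r₂) = 6511.53 m/s.
Transfer speeds (vis-viva v² = GM(2/r − 1/a_t)): v₁ᵗ = 22867.6 m/s, v₂ᵗ = 3247.2 m/s.
(a) ΔV₁ = |v₁ᵗ − v₁| ≈ 5588 m/s = 5.588 km/s.
(b) ΔV₂ = |v₂ − v₂ᵗ| ≈ 3264 m/s = 3.264 km/s.
(c) ΔV_total = ΔV₁ + ΔV₂ ≈ 8852 m/s = 8.852 km/s.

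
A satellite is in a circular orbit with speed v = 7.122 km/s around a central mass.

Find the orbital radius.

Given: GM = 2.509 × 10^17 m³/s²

Convert to SI: v = 7.122 km/s = 7122 m/s.
For a circular orbit, v² = GM / r, so r = GM / v².
r = 2.509e+17 / (7122)² m ≈ 4.946e+09 m = 4.946 × 10^9 m.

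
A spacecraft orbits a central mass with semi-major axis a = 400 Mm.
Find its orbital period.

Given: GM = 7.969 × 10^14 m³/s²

Convert to SI: a = 400 Mm = 4e+08 m.
Kepler's third law: T = 2π √(a³ / GM).
Substituting a = 4e+08 m and GM = 7.969e+14 m³/s²:
T = 2π √((4e+08)³ / 7.969e+14) s
T ≈ 1.781e+06 s = 20.61 days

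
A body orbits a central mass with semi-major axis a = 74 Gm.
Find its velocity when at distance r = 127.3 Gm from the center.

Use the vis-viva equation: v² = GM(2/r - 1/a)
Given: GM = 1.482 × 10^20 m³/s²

Convert to SI: a = 74 Gm = 7.4e+10 m; r = 127.3 Gm = 1.273e+11 m.
Vis-viva: v = √(GM · (2/r − 1/a)).
2/r − 1/a = 2/1.273e+11 − 1/7.4e+10 = 2.19741e-12 m⁻¹.
v = √(1.482e+20 · 2.19741e-12) m/s ≈ 1.805e+04 m/s = 18.05 km/s.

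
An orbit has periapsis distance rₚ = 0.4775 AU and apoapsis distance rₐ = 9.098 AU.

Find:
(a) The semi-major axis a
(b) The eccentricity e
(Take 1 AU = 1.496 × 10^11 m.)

Convert to SI: rₚ = 0.4775 AU = 7.1434e+10 m; rₐ = 9.098 AU = 1.36106e+12 m.
(a) a = (rₚ + rₐ) / 2 = (7.1434e+10 + 1.36106e+12) / 2 ≈ 7.162e+11 m = 4.788 AU.
(b) e = (rₐ − rₚ) / (rₐ + rₚ) = (1.36106e+12 − 7.1434e+10) / (1.36106e+12 + 7.1434e+10) ≈ 0.9003.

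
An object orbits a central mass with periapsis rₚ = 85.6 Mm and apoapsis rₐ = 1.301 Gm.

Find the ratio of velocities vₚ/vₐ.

Convert to SI: rₚ = 85.6 Mm = 8.56e+07 m; rₐ = 1.301 Gm = 1.301e+09 m.
Conservation of angular momentum gives rₚvₚ = rₐvₐ, so vₚ/vₐ = rₐ/rₚ.
vₚ/vₐ = 1.301e+09 / 8.56e+07 ≈ 15.2.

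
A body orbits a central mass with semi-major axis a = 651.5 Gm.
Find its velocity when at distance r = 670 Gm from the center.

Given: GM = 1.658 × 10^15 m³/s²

Convert to SI: a = 651.5 Gm = 6.515e+11 m; r = 670 Gm = 6.7e+11 m.
Vis-viva: v = √(GM · (2/r − 1/a)).
2/r − 1/a = 2/6.7e+11 − 1/6.515e+11 = 1.45016e-12 m⁻¹.
v = √(1.658e+15 · 1.45016e-12) m/s ≈ 49.03 m/s = 49.03 m/s.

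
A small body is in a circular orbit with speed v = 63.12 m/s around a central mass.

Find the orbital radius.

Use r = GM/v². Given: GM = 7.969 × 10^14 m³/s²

For a circular orbit, v² = GM / r, so r = GM / v².
r = 7.969e+14 / (63.12)² m ≈ 2e+11 m = 200 Gm.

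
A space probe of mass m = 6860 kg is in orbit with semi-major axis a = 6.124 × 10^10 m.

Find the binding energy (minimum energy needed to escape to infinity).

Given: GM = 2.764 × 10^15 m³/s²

Total orbital energy is E = −GMm/(2a); binding energy is E_bind = −E = GMm/(2a).
E_bind = 2.764e+15 · 6860 / (2 · 6.124e+10) J ≈ 1.548e+08 J = 154.8 MJ.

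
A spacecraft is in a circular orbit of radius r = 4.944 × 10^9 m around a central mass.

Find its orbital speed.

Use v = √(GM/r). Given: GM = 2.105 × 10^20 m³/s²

For a circular orbit, gravity supplies the centripetal force, so v = √(GM / r).
v = √(2.105e+20 / 4.944e+09) m/s ≈ 2.063e+05 m/s = 206.3 km/s.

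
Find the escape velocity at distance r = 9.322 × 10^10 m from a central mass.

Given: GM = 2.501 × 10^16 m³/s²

Escape velocity comes from setting total energy to zero: ½v² − GM/r = 0 ⇒ v_esc = √(2GM / r).
v_esc = √(2 · 2.501e+16 / 9.322e+10) m/s ≈ 732.5 m/s = 732.5 m/s.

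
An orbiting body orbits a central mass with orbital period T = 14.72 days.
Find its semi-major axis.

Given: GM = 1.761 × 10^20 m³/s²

Convert to SI: T = 14.72 days = 1.27181e+06 s.
Invert Kepler's third law: a = (GM · T² / (4π²))^(1/3).
Substituting T = 1.27181e+06 s and GM = 1.761e+20 m³/s²:
a = (1.761e+20 · (1.27181e+06)² / (4π²))^(1/3) m
a ≈ 1.932e+10 m = 19.32 Gm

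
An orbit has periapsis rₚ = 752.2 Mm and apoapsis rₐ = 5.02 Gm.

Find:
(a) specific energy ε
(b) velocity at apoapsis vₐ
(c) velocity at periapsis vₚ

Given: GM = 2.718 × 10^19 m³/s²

Convert to SI: rₚ = 752.2 Mm = 7.522e+08 m; rₐ = 5.02 Gm = 5.02e+09 m.
(a) With a = (rₚ + rₐ)/2 = 2.8861e+09 m, ε = −GM/(2a) = −2.718e+19/(2 · 2.8861e+09) J/kg ≈ -4.709e+09 J/kg
(b) With a = (rₚ + rₐ)/2 = 2.8861e+09 m, vₐ = √(GM (2/rₐ − 1/a)) = √(2.718e+19 · (2/5.02e+09 − 1/2.8861e+09)) m/s ≈ 3.757e+04 m/s
(c) With a = (rₚ + rₐ)/2 = 2.8861e+09 m, vₚ = √(GM (2/rₚ − 1/a)) = √(2.718e+19 · (2/7.522e+08 − 1/2.8861e+09)) m/s ≈ 2.507e+05 m/s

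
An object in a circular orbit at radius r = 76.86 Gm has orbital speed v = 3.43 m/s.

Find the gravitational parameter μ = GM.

Convert to SI: r = 76.86 Gm = 7.686e+10 m.
For a circular orbit v² = GM/r, so GM = v² · r.
GM = (3.43)² · 7.686e+10 m³/s² ≈ 9.043e+11 m³/s² = 9.043 × 10^11 m³/s².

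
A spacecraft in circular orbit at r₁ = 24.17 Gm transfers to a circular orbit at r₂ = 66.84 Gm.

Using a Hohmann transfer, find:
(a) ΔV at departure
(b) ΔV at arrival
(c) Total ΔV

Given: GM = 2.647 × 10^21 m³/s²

Convert to SI: r₁ = 24.17 Gm = 2.417e+10 m; r₂ = 66.84 Gm = 6.684e+10 m.
Transfer semi-major axis: a_t = (r₁ + r₂)/2 = (2.417e+10 + 6.684e+10)/2 = 4.5505e+10 m.
Circular speeds: v₁ = √(GM/r₁) = 330932 m/s, v₂ = √(GM/r₂) = 199003 m/s.
Transfer speeds (vis-viva v² = GM(2/r − 1/a_t)): v₁ᵗ = 401077 m/s, v₂ᵗ = 145033 m/s.
(a) ΔV₁ = |v₁ᵗ − v₁| ≈ 7.014e+04 m/s = 70.14 km/s.
(b) ΔV₂ = |v₂ − v₂ᵗ| ≈ 5.397e+04 m/s = 53.97 km/s.
(c) ΔV_total = ΔV₁ + ΔV₂ ≈ 1.241e+05 m/s = 124.1 km/s.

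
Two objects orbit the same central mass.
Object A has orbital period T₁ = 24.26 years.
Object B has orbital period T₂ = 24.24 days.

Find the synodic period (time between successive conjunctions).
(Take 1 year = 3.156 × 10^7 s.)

Convert to SI: T₁ = 24.26 years = 7.65646e+08 s; T₂ = 24.24 days = 2.09434e+06 s.
T_syn = |T₁ · T₂ / (T₁ − T₂)|.
T_syn = |7.65646e+08 · 2.09434e+06 / (7.65646e+08 − 2.09434e+06)| s ≈ 2.1e+06 s = 24.31 days.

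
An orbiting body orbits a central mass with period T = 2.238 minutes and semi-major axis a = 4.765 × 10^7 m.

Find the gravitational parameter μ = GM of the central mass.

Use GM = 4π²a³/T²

Convert to SI: T = 2.238 minutes = 134.28 s.
GM = 4π² · a³ / T².
GM = 4π² · (4.765e+07)³ / (134.28)² m³/s² ≈ 2.369e+20 m³/s² = 2.369 × 10^20 m³/s².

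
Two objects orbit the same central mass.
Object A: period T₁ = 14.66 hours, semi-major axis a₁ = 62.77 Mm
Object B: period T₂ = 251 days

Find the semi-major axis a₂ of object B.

Convert to SI: T₁ = 14.66 hours = 52776 s; a₁ = 62.77 Mm = 6.277e+07 m; T₂ = 251 days = 2.16864e+07 s.
Kepler's third law: (T₁/T₂)² = (a₁/a₂)³ ⇒ a₂ = a₁ · (T₂/T₁)^(2/3).
T₂/T₁ = 2.16864e+07 / 52776 = 410.914.
a₂ = 6.277e+07 · (410.914)^(2/3) m ≈ 3.469e+09 m = 3.469 Gm.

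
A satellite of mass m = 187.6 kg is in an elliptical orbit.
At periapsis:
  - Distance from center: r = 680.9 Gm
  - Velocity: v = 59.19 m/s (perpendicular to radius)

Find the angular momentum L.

Convert to SI: r = 680.9 Gm = 6.809e+11 m.
Since v is perpendicular to r, L = m · v · r.
L = 187.6 · 59.19 · 6.809e+11 kg·m²/s ≈ 7.561e+15 kg·m²/s.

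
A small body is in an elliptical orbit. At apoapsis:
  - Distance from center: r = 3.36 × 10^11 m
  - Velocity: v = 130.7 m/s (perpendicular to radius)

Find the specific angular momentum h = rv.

With v perpendicular to r, h = r · v.
h = 3.36e+11 · 130.7 m²/s ≈ 4.392e+13 m²/s.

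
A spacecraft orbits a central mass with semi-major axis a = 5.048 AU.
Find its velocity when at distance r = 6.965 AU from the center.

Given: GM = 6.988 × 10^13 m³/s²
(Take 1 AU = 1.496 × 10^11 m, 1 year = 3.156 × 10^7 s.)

Convert to SI: a = 5.048 AU = 7.55181e+11 m; r = 6.965 AU = 1.04196e+12 m.
Vis-viva: v = √(GM · (2/r − 1/a)).
2/r − 1/a = 2/1.04196e+12 − 1/7.55181e+11 = 5.95266e-13 m⁻¹.
v = √(6.988e+13 · 5.95266e-13) m/s ≈ 6.45 m/s = 0.001361 AU/year.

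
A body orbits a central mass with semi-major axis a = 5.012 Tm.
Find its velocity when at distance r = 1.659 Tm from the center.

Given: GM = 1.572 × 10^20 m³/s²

Convert to SI: a = 5.012 Tm = 5.012e+12 m; r = 1.659 Tm = 1.659e+12 m.
Vis-viva: v = √(GM · (2/r − 1/a)).
2/r − 1/a = 2/1.659e+12 − 1/5.012e+12 = 1.00602e-12 m⁻¹.
v = √(1.572e+20 · 1.00602e-12) m/s ≈ 1.258e+04 m/s = 12.58 km/s.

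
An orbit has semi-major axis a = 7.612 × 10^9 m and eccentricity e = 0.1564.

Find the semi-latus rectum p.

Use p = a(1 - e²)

p = a (1 − e²).
p = 7.612e+09 · (1 − (0.1564)²) = 7.612e+09 · 0.975539 ≈ 7.426e+09 m = 7.426 × 10^9 m.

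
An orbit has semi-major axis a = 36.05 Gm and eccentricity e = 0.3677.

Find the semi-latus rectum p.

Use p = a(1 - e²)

Convert to SI: a = 36.05 Gm = 3.605e+10 m.
p = a (1 − e²).
p = 3.605e+10 · (1 − (0.3677)²) = 3.605e+10 · 0.864797 ≈ 3.118e+10 m = 31.18 Gm.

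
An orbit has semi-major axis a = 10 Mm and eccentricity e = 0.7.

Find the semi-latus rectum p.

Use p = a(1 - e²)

Convert to SI: a = 10 Mm = 1e+07 m.
p = a (1 − e²).
p = 1e+07 · (1 − (0.7)²) = 1e+07 · 0.51 ≈ 5.1e+06 m = 5.1 Mm.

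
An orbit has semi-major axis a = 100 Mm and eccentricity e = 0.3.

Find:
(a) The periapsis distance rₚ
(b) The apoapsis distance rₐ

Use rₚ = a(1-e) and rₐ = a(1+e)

Convert to SI: a = 100 Mm = 1e+08 m.
(a) rₚ = a(1 − e) = 1e+08 · (1 − 0.3) = 1e+08 · 0.7 ≈ 7e+07 m = 70 Mm.
(b) rₐ = a(1 + e) = 1e+08 · (1 + 0.3) = 1e+08 · 1.3 ≈ 1.3e+08 m = 130 Mm.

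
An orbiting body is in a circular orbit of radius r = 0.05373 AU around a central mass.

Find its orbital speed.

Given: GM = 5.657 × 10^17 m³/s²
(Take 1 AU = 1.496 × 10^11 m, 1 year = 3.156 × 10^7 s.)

Convert to SI: r = 0.05373 AU = 8.03801e+09 m.
For a circular orbit, gravity supplies the centripetal force, so v = √(GM / r).
v = √(5.657e+17 / 8.03801e+09) m/s ≈ 8389 m/s = 1.77 AU/year.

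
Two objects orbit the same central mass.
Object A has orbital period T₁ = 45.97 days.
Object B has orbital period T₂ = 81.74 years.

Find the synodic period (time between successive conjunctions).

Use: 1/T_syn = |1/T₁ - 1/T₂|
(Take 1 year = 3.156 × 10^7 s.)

Convert to SI: T₁ = 45.97 days = 3.97181e+06 s; T₂ = 81.74 years = 2.57971e+09 s.
T_syn = |T₁ · T₂ / (T₁ − T₂)|.
T_syn = |3.97181e+06 · 2.57971e+09 / (3.97181e+06 − 2.57971e+09)| s ≈ 3.978e+06 s = 46.04 days.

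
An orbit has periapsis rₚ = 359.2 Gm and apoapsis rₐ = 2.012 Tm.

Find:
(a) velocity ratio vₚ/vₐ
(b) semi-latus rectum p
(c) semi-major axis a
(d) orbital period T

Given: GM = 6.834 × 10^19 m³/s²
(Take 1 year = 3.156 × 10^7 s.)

Convert to SI: rₚ = 359.2 Gm = 3.592e+11 m; rₐ = 2.012 Tm = 2.012e+12 m.
(a) Conservation of angular momentum (rₚvₚ = rₐvₐ) gives vₚ/vₐ = rₐ/rₚ = 2.012e+12/3.592e+11 ≈ 5.601
(b) From a = (rₚ + rₐ)/2 = 1.1856e+12 m and e = (rₐ − rₚ)/(rₐ + rₚ) = 0.697031, p = a(1 − e²) = 1.1856e+12 · (1 − (0.697031)²) ≈ 6.096e+11 m
(c) a = (rₚ + rₐ)/2 = (3.592e+11 + 2.012e+12)/2 ≈ 1.186e+12 m
(d) With a = (rₚ + rₐ)/2 = 1.1856e+12 m, T = 2π √(a³/GM) = 2π √((1.1856e+12)³/6.834e+19) s ≈ 9.812e+08 s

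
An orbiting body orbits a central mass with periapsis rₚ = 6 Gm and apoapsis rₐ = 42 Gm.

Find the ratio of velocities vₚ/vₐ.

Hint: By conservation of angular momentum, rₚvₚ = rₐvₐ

Convert to SI: rₚ = 6 Gm = 6e+09 m; rₐ = 42 Gm = 4.2e+10 m.
Conservation of angular momentum gives rₚvₚ = rₐvₐ, so vₚ/vₐ = rₐ/rₚ.
vₚ/vₐ = 4.2e+10 / 6e+09 ≈ 7.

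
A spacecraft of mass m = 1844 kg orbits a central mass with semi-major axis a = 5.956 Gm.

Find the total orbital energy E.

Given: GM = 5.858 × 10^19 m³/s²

Convert to SI: a = 5.956 Gm = 5.956e+09 m.
E = −GMm / (2a).
E = −5.858e+19 · 1844 / (2 · 5.956e+09) J ≈ -9.068e+12 J = -9.068 TJ.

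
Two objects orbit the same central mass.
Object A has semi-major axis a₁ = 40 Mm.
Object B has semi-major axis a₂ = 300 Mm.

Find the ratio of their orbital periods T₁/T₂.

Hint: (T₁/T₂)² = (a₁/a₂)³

Convert to SI: a₁ = 40 Mm = 4e+07 m; a₂ = 300 Mm = 3e+08 m.
From Kepler's third law, (T₁/T₂)² = (a₁/a₂)³, so T₁/T₂ = (a₁/a₂)^(3/2).
a₁/a₂ = 4e+07 / 3e+08 = 0.133333.
T₁/T₂ = (0.133333)^(3/2) ≈ 0.04869.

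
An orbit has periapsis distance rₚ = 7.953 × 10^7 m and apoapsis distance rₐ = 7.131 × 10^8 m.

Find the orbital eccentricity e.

e = (rₐ − rₚ) / (rₐ + rₚ).
e = (7.131e+08 − 7.953e+07) / (7.131e+08 + 7.953e+07) = 6.3357e+08 / 7.9263e+08 ≈ 0.7993.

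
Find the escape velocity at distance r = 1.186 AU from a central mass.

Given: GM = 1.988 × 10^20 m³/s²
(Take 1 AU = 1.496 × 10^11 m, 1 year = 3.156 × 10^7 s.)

Convert to SI: r = 1.186 AU = 1.77426e+11 m.
Escape velocity comes from setting total energy to zero: ½v² − GM/r = 0 ⇒ v_esc = √(2GM / r).
v_esc = √(2 · 1.988e+20 / 1.77426e+11) m/s ≈ 4.734e+04 m/s = 9.987 AU/year.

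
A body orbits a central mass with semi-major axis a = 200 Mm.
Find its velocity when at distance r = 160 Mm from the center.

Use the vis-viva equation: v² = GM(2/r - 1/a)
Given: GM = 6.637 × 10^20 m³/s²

Convert to SI: a = 200 Mm = 2e+08 m; r = 160 Mm = 1.6e+08 m.
Vis-viva: v = √(GM · (2/r − 1/a)).
2/r − 1/a = 2/1.6e+08 − 1/2e+08 = 7.5e-09 m⁻¹.
v = √(6.637e+20 · 7.5e-09) m/s ≈ 2.231e+06 m/s = 2231 km/s.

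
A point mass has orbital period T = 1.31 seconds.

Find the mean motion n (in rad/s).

n = 2π / T.
n = 2π / 1.31 s ≈ 4.796 rad/s.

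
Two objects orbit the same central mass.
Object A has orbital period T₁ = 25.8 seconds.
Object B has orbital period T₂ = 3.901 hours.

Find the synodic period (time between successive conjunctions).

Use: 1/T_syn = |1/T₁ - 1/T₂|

Convert to SI: T₂ = 3.901 hours = 14043.6 s.
T_syn = |T₁ · T₂ / (T₁ − T₂)|.
T_syn = |25.8 · 14043.6 / (25.8 − 14043.6)| s ≈ 25.85 s = 25.85 seconds.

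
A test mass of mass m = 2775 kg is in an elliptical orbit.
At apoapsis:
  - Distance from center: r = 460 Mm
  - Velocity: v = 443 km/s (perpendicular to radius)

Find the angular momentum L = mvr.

Convert to SI: r = 460 Mm = 4.6e+08 m; v = 443 km/s = 443000 m/s.
Since v is perpendicular to r, L = m · v · r.
L = 2775 · 443000 · 4.6e+08 kg·m²/s ≈ 5.655e+17 kg·m²/s.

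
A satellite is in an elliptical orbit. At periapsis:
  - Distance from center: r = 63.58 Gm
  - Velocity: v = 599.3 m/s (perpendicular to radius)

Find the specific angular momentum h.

Convert to SI: r = 63.58 Gm = 6.358e+10 m.
With v perpendicular to r, h = r · v.
h = 6.358e+10 · 599.3 m²/s ≈ 3.81e+13 m²/s.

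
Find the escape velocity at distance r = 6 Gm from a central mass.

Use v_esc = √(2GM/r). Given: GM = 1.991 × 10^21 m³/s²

Convert to SI: r = 6 Gm = 6e+09 m.
Escape velocity comes from setting total energy to zero: ½v² − GM/r = 0 ⇒ v_esc = √(2GM / r).
v_esc = √(2 · 1.991e+21 / 6e+09) m/s ≈ 8.147e+05 m/s = 814.7 km/s.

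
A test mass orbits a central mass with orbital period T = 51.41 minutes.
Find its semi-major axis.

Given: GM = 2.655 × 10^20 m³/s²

Convert to SI: T = 51.41 minutes = 3084.6 s.
Invert Kepler's third law: a = (GM · T² / (4π²))^(1/3).
Substituting T = 3084.6 s and GM = 2.655e+20 m³/s²:
a = (2.655e+20 · (3084.6)² / (4π²))^(1/3) m
a ≈ 4e+08 m = 400 Mm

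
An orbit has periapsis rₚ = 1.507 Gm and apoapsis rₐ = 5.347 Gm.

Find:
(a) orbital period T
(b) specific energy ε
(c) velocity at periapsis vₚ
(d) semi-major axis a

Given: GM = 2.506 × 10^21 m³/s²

Convert to SI: rₚ = 1.507 Gm = 1.507e+09 m; rₐ = 5.347 Gm = 5.347e+09 m.
(a) With a = (rₚ + rₐ)/2 = 3.427e+09 m, T = 2π √(a³/GM) = 2π √((3.427e+09)³/2.506e+21) s ≈ 2.518e+04 s
(b) With a = (rₚ + rₐ)/2 = 3.427e+09 m, ε = −GM/(2a) = −2.506e+21/(2 · 3.427e+09) J/kg ≈ -3.656e+11 J/kg
(c) With a = (rₚ + rₐ)/2 = 3.427e+09 m, vₚ = √(GM (2/rₚ − 1/a)) = √(2.506e+21 · (2/1.507e+09 − 1/3.427e+09)) m/s ≈ 1.611e+06 m/s
(d) a = (rₚ + rₐ)/2 = (1.507e+09 + 5.347e+09)/2 ≈ 3.427e+09 m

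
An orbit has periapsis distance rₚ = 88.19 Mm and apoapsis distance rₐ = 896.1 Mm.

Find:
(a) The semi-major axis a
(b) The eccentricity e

Convert to SI: rₚ = 88.19 Mm = 8.819e+07 m; rₐ = 896.1 Mm = 8.961e+08 m.
(a) a = (rₚ + rₐ) / 2 = (8.819e+07 + 8.961e+08) / 2 ≈ 4.921e+08 m = 492.1 Mm.
(b) e = (rₐ − rₚ) / (rₐ + rₚ) = (8.961e+08 − 8.819e+07) / (8.961e+08 + 8.819e+07) ≈ 0.8208.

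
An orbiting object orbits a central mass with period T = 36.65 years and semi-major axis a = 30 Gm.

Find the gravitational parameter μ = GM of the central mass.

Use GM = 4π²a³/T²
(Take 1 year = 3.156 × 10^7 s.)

Convert to SI: T = 36.65 years = 1.15667e+09 s; a = 30 Gm = 3e+10 m.
GM = 4π² · a³ / T².
GM = 4π² · (3e+10)³ / (1.15667e+09)² m³/s² ≈ 7.967e+14 m³/s² = 7.967 × 10^14 m³/s².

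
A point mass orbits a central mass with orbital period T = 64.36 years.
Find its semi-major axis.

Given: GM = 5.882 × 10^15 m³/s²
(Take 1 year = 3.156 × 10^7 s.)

Convert to SI: T = 64.36 years = 2.0312e+09 s.
Invert Kepler's third law: a = (GM · T² / (4π²))^(1/3).
Substituting T = 2.0312e+09 s and GM = 5.882e+15 m³/s²:
a = (5.882e+15 · (2.0312e+09)² / (4π²))^(1/3) m
a ≈ 8.503e+10 m = 85.03 Gm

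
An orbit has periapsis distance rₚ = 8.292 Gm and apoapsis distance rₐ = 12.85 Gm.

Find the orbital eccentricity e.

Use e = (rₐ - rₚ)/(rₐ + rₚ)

Convert to SI: rₚ = 8.292 Gm = 8.292e+09 m; rₐ = 12.85 Gm = 1.285e+10 m.
e = (rₐ − rₚ) / (rₐ + rₚ).
e = (1.285e+10 − 8.292e+09) / (1.285e+10 + 8.292e+09) = 4.558e+09 / 2.1142e+10 ≈ 0.2156.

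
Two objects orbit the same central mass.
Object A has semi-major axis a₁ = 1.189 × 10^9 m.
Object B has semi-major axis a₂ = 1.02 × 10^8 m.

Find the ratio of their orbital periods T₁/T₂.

From Kepler's third law, (T₁/T₂)² = (a₁/a₂)³, so T₁/T₂ = (a₁/a₂)^(3/2).
a₁/a₂ = 1.189e+09 / 1.02e+08 = 11.6569.
T₁/T₂ = (11.6569)^(3/2) ≈ 39.8.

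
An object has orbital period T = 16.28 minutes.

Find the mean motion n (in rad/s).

Convert to SI: T = 16.28 minutes = 976.8 s.
n = 2π / T.
n = 2π / 976.8 s ≈ 0.006432 rad/s.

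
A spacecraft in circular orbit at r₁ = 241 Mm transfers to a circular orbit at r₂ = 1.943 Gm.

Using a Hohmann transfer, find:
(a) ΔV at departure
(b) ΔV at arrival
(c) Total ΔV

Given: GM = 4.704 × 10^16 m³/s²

Convert to SI: r₁ = 241 Mm = 2.41e+08 m; r₂ = 1.943 Gm = 1.943e+09 m.
Transfer semi-major axis: a_t = (r₁ + r₂)/2 = (2.41e+08 + 1.943e+09)/2 = 1.092e+09 m.
Circular speeds: v₁ = √(GM/r₁) = 13970.9 m/s, v₂ = √(GM/r₂) = 4920.36 m/s.
Transfer speeds (vis-viva v² = GM(2/r − 1/a_t)): v₁ᵗ = 18635.9 m/s, v₂ᵗ = 2311.5 m/s.
(a) ΔV₁ = |v₁ᵗ − v₁| ≈ 4665 m/s = 4.665 km/s.
(b) ΔV₂ = |v₂ − v₂ᵗ| ≈ 2609 m/s = 2.609 km/s.
(c) ΔV_total = ΔV₁ + ΔV₂ ≈ 7274 m/s = 7.274 km/s.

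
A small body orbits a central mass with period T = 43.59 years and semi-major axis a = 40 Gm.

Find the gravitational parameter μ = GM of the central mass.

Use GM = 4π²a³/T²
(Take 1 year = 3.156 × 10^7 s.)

Convert to SI: T = 43.59 years = 1.3757e+09 s; a = 40 Gm = 4e+10 m.
GM = 4π² · a³ / T².
GM = 4π² · (4e+10)³ / (1.3757e+09)² m³/s² ≈ 1.335e+15 m³/s² = 1.335 × 10^15 m³/s².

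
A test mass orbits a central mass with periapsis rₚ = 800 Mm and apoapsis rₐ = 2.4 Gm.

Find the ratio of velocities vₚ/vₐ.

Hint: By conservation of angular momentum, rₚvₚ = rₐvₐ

Convert to SI: rₚ = 800 Mm = 8e+08 m; rₐ = 2.4 Gm = 2.4e+09 m.
Conservation of angular momentum gives rₚvₚ = rₐvₐ, so vₚ/vₐ = rₐ/rₚ.
vₚ/vₐ = 2.4e+09 / 8e+08 ≈ 3.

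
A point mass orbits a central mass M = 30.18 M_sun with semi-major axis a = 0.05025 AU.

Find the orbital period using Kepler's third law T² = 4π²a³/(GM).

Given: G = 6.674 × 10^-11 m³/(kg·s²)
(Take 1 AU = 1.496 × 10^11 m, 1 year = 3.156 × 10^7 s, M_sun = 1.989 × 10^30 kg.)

Convert to SI: a = 0.05025 AU = 7.5174e+09 m; M = 30.18 M_sun = 6.0028e+31 kg.
GM = G · M = 6.674e-11 · 6.0028e+31 = 4.00627e+21 m³/s².
Kepler's third law: T = 2π √(a³ / GM).
Substituting a = 7.5174e+09 m and GM = 4.00627e+21 m³/s²:
T = 2π √((7.5174e+09)³ / 4.00627e+21) s
T ≈ 6.47e+04 s = 0.00205 years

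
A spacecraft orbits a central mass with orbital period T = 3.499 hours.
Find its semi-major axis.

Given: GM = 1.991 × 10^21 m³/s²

Convert to SI: T = 3.499 hours = 12596.4 s.
Invert Kepler's third law: a = (GM · T² / (4π²))^(1/3).
Substituting T = 12596.4 s and GM = 1.991e+21 m³/s²:
a = (1.991e+21 · (12596.4)² / (4π²))^(1/3) m
a ≈ 2e+09 m = 2 Gm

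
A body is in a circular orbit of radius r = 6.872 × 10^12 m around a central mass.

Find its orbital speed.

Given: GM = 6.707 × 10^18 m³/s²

For a circular orbit, gravity supplies the centripetal force, so v = √(GM / r).
v = √(6.707e+18 / 6.872e+12) m/s ≈ 987.9 m/s = 987.9 m/s.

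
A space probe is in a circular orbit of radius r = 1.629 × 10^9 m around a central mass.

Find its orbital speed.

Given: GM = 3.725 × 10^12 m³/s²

For a circular orbit, gravity supplies the centripetal force, so v = √(GM / r).
v = √(3.725e+12 / 1.629e+09) m/s ≈ 47.82 m/s = 47.82 m/s.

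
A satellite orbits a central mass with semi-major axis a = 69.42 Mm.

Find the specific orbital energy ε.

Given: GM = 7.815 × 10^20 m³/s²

Convert to SI: a = 69.42 Mm = 6.942e+07 m.
ε = −GM / (2a).
ε = −7.815e+20 / (2 · 6.942e+07) J/kg ≈ -5.629e+12 J/kg = -5629 GJ/kg.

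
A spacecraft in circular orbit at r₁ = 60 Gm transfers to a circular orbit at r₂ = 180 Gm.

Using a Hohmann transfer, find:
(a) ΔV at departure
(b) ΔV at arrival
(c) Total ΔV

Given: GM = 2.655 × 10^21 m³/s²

Convert to SI: r₁ = 60 Gm = 6e+10 m; r₂ = 180 Gm = 1.8e+11 m.
Transfer semi-major axis: a_t = (r₁ + r₂)/2 = (6e+10 + 1.8e+11)/2 = 1.2e+11 m.
Circular speeds: v₁ = √(GM/r₁) = 210357 m/s, v₂ = √(GM/r₂) = 121450 m/s.
Transfer speeds (vis-viva v² = GM(2/r − 1/a_t)): v₁ᵗ = 257633 m/s, v₂ᵗ = 85877.8 m/s.
(a) ΔV₁ = |v₁ᵗ − v₁| ≈ 4.728e+04 m/s = 47.28 km/s.
(b) ΔV₂ = |v₂ − v₂ᵗ| ≈ 3.557e+04 m/s = 35.57 km/s.
(c) ΔV_total = ΔV₁ + ΔV₂ ≈ 8.285e+04 m/s = 82.85 km/s.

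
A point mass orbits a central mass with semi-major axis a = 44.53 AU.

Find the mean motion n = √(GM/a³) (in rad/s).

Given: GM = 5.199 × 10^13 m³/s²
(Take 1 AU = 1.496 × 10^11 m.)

Convert to SI: a = 44.53 AU = 6.66169e+12 m.
n = √(GM / a³).
n = √(5.199e+13 / (6.66169e+12)³) rad/s ≈ 4.194e-13 rad/s.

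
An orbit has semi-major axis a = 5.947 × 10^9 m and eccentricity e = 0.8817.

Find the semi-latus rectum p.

p = a (1 − e²).
p = 5.947e+09 · (1 − (0.8817)²) = 5.947e+09 · 0.222605 ≈ 1.324e+09 m = 1.324 × 10^9 m.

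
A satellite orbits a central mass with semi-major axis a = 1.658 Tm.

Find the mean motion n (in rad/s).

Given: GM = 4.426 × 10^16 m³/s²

Convert to SI: a = 1.658 Tm = 1.658e+12 m.
n = √(GM / a³).
n = √(4.426e+16 / (1.658e+12)³) rad/s ≈ 9.854e-11 rad/s.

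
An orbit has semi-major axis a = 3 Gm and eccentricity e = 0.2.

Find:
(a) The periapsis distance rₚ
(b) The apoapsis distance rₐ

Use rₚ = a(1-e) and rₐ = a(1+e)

Convert to SI: a = 3 Gm = 3e+09 m.
(a) rₚ = a(1 − e) = 3e+09 · (1 − 0.2) = 3e+09 · 0.8 ≈ 2.4e+09 m = 2.4 Gm.
(b) rₐ = a(1 + e) = 3e+09 · (1 + 0.2) = 3e+09 · 1.2 ≈ 3.6e+09 m = 3.6 Gm.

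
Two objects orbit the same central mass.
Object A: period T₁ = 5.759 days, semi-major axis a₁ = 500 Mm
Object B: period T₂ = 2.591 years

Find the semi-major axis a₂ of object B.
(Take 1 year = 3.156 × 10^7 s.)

Convert to SI: T₁ = 5.759 days = 497578 s; a₁ = 500 Mm = 5e+08 m; T₂ = 2.591 years = 8.1772e+07 s.
Kepler's third law: (T₁/T₂)² = (a₁/a₂)³ ⇒ a₂ = a₁ · (T₂/T₁)^(2/3).
T₂/T₁ = 8.1772e+07 / 497578 = 164.34.
a₂ = 5e+08 · (164.34)^(2/3) m ≈ 1.5e+10 m = 15 Gm.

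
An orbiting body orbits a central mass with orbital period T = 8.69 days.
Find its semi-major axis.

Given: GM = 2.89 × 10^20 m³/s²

Convert to SI: T = 8.69 days = 750816 s.
Invert Kepler's third law: a = (GM · T² / (4π²))^(1/3).
Substituting T = 750816 s and GM = 2.89e+20 m³/s²:
a = (2.89e+20 · (750816)² / (4π²))^(1/3) m
a ≈ 1.604e+10 m = 1.604 × 10^10 m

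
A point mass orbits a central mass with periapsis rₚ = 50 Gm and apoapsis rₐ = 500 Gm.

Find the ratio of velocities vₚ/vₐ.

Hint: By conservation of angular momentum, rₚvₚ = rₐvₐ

Convert to SI: rₚ = 50 Gm = 5e+10 m; rₐ = 500 Gm = 5e+11 m.
Conservation of angular momentum gives rₚvₚ = rₐvₐ, so vₚ/vₐ = rₐ/rₚ.
vₚ/vₐ = 5e+11 / 5e+10 ≈ 10.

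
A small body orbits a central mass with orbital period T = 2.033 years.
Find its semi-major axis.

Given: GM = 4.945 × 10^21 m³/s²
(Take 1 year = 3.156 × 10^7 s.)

Convert to SI: T = 2.033 years = 6.41615e+07 s.
Invert Kepler's third law: a = (GM · T² / (4π²))^(1/3).
Substituting T = 6.41615e+07 s and GM = 4.945e+21 m³/s²:
a = (4.945e+21 · (6.41615e+07)² / (4π²))^(1/3) m
a ≈ 8.019e+11 m = 801.9 Gm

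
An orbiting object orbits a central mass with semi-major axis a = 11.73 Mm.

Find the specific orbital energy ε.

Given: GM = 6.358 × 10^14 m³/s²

Convert to SI: a = 11.73 Mm = 1.173e+07 m.
ε = −GM / (2a).
ε = −6.358e+14 / (2 · 1.173e+07) J/kg ≈ -2.71e+07 J/kg = -27.1 MJ/kg.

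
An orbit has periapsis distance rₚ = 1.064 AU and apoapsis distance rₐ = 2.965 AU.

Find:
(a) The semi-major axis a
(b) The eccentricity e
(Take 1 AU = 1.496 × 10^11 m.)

Convert to SI: rₚ = 1.064 AU = 1.59174e+11 m; rₐ = 2.965 AU = 4.43564e+11 m.
(a) a = (rₚ + rₐ) / 2 = (1.59174e+11 + 4.43564e+11) / 2 ≈ 3.014e+11 m = 2.014 AU.
(b) e = (rₐ − rₚ) / (rₐ + rₚ) = (4.43564e+11 − 1.59174e+11) / (4.43564e+11 + 1.59174e+11) ≈ 0.4718.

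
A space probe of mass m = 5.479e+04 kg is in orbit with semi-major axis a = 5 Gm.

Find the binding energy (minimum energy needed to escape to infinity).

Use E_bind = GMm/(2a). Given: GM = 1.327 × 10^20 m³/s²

Convert to SI: a = 5 Gm = 5e+09 m.
Total orbital energy is E = −GMm/(2a); binding energy is E_bind = −E = GMm/(2a).
E_bind = 1.327e+20 · 5.479e+04 / (2 · 5e+09) J ≈ 7.271e+14 J = 727.1 TJ.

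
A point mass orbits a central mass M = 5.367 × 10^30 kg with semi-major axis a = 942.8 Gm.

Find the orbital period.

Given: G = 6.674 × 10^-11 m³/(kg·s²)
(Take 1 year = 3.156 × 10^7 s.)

Convert to SI: a = 942.8 Gm = 9.428e+11 m.
GM = G · M = 6.674e-11 · 5.367e+30 = 3.58194e+20 m³/s².
Kepler's third law: T = 2π √(a³ / GM).
Substituting a = 9.428e+11 m and GM = 3.58194e+20 m³/s²:
T = 2π √((9.428e+11)³ / 3.58194e+20) s
T ≈ 3.039e+08 s = 9.63 years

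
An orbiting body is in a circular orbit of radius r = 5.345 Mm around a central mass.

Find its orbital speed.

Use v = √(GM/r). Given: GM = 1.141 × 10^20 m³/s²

Convert to SI: r = 5.345 Mm = 5.345e+06 m.
For a circular orbit, gravity supplies the centripetal force, so v = √(GM / r).
v = √(1.141e+20 / 5.345e+06) m/s ≈ 4.62e+06 m/s = 4620 km/s.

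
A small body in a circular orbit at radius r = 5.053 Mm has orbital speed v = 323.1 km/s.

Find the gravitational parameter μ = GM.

Convert to SI: r = 5.053 Mm = 5.053e+06 m; v = 323.1 km/s = 323100 m/s.
For a circular orbit v² = GM/r, so GM = v² · r.
GM = (323100)² · 5.053e+06 m³/s² ≈ 5.275e+17 m³/s² = 5.275 × 10^17 m³/s².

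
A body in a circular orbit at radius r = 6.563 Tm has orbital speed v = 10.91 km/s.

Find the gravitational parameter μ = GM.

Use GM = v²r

Convert to SI: r = 6.563 Tm = 6.563e+12 m; v = 10.91 km/s = 10910 m/s.
For a circular orbit v² = GM/r, so GM = v² · r.
GM = (10910)² · 6.563e+12 m³/s² ≈ 7.812e+20 m³/s² = 7.812 × 10^20 m³/s².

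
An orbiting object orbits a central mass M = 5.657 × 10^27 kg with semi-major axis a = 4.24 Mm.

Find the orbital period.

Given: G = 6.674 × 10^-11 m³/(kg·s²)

Convert to SI: a = 4.24 Mm = 4.24e+06 m.
GM = G · M = 6.674e-11 · 5.657e+27 = 3.77548e+17 m³/s².
Kepler's third law: T = 2π √(a³ / GM).
Substituting a = 4.24e+06 m and GM = 3.77548e+17 m³/s²:
T = 2π √((4.24e+06)³ / 3.77548e+17) s
T ≈ 89.28 s = 1.488 minutes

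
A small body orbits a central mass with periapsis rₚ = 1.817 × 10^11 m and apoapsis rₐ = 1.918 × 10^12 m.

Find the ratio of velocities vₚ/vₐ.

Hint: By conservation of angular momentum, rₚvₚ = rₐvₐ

Conservation of angular momentum gives rₚvₚ = rₐvₐ, so vₚ/vₐ = rₐ/rₚ.
vₚ/vₐ = 1.918e+12 / 1.817e+11 ≈ 10.56.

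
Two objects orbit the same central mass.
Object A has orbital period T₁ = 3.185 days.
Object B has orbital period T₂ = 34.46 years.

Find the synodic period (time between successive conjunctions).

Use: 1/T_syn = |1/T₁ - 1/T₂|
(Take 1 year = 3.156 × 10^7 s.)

Convert to SI: T₁ = 3.185 days = 275184 s; T₂ = 34.46 years = 1.08756e+09 s.
T_syn = |T₁ · T₂ / (T₁ − T₂)|.
T_syn = |275184 · 1.08756e+09 / (275184 − 1.08756e+09)| s ≈ 2.753e+05 s = 3.186 days.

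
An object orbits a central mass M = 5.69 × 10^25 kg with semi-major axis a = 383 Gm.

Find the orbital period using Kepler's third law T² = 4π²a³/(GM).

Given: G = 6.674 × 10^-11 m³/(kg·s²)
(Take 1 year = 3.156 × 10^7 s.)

Convert to SI: a = 383 Gm = 3.83e+11 m.
GM = G · M = 6.674e-11 · 5.69e+25 = 3.79751e+15 m³/s².
Kepler's third law: T = 2π √(a³ / GM).
Substituting a = 3.83e+11 m and GM = 3.79751e+15 m³/s²:
T = 2π √((3.83e+11)³ / 3.79751e+15) s
T ≈ 2.417e+10 s = 765.8 years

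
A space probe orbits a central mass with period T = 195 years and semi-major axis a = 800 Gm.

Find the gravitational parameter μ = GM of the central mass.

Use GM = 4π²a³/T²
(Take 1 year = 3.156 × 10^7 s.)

Convert to SI: T = 195 years = 6.1542e+09 s; a = 800 Gm = 8e+11 m.
GM = 4π² · a³ / T².
GM = 4π² · (8e+11)³ / (6.1542e+09)² m³/s² ≈ 5.337e+17 m³/s² = 5.337 × 10^17 m³/s².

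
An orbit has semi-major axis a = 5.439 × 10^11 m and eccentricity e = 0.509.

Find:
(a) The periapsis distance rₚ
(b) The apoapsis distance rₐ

(a) rₚ = a(1 − e) = 5.439e+11 · (1 − 0.509) = 5.439e+11 · 0.491 ≈ 2.671e+11 m = 2.671 × 10^11 m.
(b) rₐ = a(1 + e) = 5.439e+11 · (1 + 0.509) = 5.439e+11 · 1.509 ≈ 8.207e+11 m = 8.207 × 10^11 m.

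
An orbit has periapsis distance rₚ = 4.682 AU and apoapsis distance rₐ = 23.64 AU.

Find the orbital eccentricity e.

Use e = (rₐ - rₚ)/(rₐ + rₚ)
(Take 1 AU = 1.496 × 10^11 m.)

Convert to SI: rₚ = 4.682 AU = 7.00427e+11 m; rₐ = 23.64 AU = 3.53654e+12 m.
e = (rₐ − rₚ) / (rₐ + rₚ).
e = (3.53654e+12 − 7.00427e+11) / (3.53654e+12 + 7.00427e+11) = 2.83612e+12 / 4.23697e+12 ≈ 0.6694.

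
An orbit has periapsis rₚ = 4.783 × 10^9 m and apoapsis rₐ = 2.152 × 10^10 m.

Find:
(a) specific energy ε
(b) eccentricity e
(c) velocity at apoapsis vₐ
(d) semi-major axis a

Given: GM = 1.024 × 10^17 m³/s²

(a) With a = (rₚ + rₐ)/2 = 1.31515e+10 m, ε = −GM/(2a) = −1.024e+17/(2 · 1.31515e+10) J/kg ≈ -3.893e+06 J/kg
(b) e = (rₐ − rₚ)/(rₐ + rₚ) = (2.152e+10 − 4.783e+09)/(2.152e+10 + 4.783e+09) ≈ 0.6363
(c) With a = (rₚ + rₐ)/2 = 1.31515e+10 m, vₐ = √(GM (2/rₐ − 1/a)) = √(1.024e+17 · (2/2.152e+10 − 1/1.31515e+10)) m/s ≈ 1316 m/s
(d) a = (rₚ + rₐ)/2 = (4.783e+09 + 2.152e+10)/2 ≈ 1.315e+10 m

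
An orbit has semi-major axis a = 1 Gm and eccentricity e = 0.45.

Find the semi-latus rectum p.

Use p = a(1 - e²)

Convert to SI: a = 1 Gm = 1e+09 m.
p = a (1 − e²).
p = 1e+09 · (1 − (0.45)²) = 1e+09 · 0.7975 ≈ 7.975e+08 m = 797.5 Mm.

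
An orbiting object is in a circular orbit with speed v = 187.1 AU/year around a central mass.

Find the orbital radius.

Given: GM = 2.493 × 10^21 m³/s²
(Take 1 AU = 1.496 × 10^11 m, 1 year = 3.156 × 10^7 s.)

Convert to SI: v = 187.1 AU/year = 886887 m/s.
For a circular orbit, v² = GM / r, so r = GM / v².
r = 2.493e+21 / (886887)² m ≈ 3.169e+09 m = 0.02119 AU.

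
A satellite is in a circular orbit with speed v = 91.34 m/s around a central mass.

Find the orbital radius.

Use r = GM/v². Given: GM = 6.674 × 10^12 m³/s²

For a circular orbit, v² = GM / r, so r = GM / v².
r = 6.674e+12 / (91.34)² m ≈ 8e+08 m = 800 Mm.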